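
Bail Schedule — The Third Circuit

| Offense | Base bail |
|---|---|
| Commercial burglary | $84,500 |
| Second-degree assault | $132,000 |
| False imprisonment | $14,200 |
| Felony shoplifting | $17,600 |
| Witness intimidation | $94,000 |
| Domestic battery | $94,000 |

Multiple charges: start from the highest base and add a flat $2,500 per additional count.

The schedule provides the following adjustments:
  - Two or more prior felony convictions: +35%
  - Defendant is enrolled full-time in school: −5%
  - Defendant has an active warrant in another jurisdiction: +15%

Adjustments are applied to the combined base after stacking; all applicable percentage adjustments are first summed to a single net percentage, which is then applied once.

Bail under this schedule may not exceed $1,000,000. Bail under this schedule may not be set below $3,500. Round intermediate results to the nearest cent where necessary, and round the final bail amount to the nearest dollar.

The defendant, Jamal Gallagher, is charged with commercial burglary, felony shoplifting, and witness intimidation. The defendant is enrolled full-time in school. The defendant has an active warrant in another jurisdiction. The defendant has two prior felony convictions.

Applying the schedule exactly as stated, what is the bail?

Base amounts from the schedule: commercial burglary $84,500; felony shoplifting $17,600; witness intimidation $94,000.
Stacking rule: highest base plus $2,500 per additional charge. Highest is witness intimidation at $94,000; 2 additional charges → +$5,000. Combined base = $99,000.
Net percentage adjustment: +35% −5% +15% = +45%. $99,000 × 1.45 = $143,550.
$143,550 is within the $1,000,000 maximum.
$143,550 is at or above the $3,500 minimum.

$143,550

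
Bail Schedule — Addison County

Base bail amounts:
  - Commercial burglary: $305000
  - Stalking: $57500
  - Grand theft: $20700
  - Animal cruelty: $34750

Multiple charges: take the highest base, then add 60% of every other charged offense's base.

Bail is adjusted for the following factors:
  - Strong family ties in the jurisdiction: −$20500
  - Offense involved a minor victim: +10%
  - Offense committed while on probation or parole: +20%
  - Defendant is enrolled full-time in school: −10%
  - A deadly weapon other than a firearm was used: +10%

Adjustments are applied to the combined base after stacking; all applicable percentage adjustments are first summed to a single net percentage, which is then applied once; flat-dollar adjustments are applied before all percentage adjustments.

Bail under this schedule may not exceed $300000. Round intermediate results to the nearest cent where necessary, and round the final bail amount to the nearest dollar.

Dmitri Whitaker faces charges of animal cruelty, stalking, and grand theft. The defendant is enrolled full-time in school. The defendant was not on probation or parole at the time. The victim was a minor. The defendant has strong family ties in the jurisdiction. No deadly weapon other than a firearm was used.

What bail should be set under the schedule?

$70270

Base amounts from the schedule: animal cruelty $34750; stalking $57500; grand theft $20700.
Stacking rule: highest base plus 60% of each additional charge. Highest is stalking at $57500. Additional: $34750 × 60% = $20850; $20700 × 60% = $12420. Combined base = $57500 + $33270 = $90770.
Strong family ties in the jurisdiction (−$20500 flat): $90770 − $20500 = $70270.
Net percentage adjustment: +10% −10% = +0%. $70270 × 1 = $70270.
$70270 is within the $300000 maximum.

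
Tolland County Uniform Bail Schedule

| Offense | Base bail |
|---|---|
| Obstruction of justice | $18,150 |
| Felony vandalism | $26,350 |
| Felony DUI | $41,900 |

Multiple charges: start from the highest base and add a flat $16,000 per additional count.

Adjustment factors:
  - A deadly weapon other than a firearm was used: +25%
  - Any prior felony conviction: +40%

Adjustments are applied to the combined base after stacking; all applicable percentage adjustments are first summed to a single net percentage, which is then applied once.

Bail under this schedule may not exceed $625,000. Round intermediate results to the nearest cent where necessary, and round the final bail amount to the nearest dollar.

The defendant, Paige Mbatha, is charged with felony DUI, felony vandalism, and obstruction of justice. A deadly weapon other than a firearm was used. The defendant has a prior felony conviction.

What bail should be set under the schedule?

$121,935

Base amounts from the schedule: felony DUI $41,900; felony vandalism $26,350; obstruction of justice $18,150.
Stacking rule: highest base plus $16,000 per additional charge. Highest is felony DUI at $41,900; 2 additional charges → +$32,000. Combined base = $73,900.
Net percentage adjustment: +25% +40% = +65%. $73,900 × 1.65 = $121,935.
$121,935 is within the $625,000 maximum.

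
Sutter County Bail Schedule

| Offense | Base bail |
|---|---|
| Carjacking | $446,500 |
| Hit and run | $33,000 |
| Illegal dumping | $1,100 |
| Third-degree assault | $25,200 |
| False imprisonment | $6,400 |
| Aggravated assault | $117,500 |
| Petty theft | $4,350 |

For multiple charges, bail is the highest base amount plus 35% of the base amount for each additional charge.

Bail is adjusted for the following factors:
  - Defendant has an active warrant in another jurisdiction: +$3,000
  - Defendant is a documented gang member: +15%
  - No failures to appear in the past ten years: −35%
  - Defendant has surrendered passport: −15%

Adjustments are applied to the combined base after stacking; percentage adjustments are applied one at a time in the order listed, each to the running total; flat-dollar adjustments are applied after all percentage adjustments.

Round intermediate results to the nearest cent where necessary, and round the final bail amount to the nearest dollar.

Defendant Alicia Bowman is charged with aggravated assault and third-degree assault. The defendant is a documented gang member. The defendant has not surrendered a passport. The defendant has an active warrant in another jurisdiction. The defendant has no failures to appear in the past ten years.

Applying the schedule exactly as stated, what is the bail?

$97,424

Base amounts from the schedule: aggravated assault $117,500; third-degree assault $25,200.
Stacking rule: highest base plus 35% of each additional charge. Highest is aggravated assault at $117,500. Additional: $25,200 × 35% = $8,820. Combined base = $117,500 + $8,820 = $126,320.
Defendant is a documented gang member (+15%): $126,320 × 1.15 = $145,268.
No failures to appear in the past ten years (−35%): $145,268 × 0.65 = $94,424.20.
Defendant has an active warrant in another jurisdiction (+$3,000 flat): $94,424.20 + $3,000 = $97,424.20.
Rounded to the nearest dollar: $97,424.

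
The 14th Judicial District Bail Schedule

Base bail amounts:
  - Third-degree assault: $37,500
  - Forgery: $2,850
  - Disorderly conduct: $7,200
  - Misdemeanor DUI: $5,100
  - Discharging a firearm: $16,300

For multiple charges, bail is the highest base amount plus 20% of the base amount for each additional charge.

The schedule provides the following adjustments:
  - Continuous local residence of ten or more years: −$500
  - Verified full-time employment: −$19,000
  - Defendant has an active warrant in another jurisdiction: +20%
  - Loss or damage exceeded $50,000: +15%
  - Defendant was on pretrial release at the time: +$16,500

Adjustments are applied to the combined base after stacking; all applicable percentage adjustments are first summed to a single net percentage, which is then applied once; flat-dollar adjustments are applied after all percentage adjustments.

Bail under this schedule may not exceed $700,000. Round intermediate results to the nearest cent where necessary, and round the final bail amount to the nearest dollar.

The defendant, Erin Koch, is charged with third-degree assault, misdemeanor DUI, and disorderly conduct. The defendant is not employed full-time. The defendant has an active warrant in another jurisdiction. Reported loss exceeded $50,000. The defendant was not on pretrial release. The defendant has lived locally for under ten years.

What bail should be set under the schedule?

$53,946

Base amounts from the schedule: third-degree assault $37,500; misdemeanor DUI $5,100; disorderly conduct $7,200.
Stacking rule: highest base plus 20% of each additional charge. Highest is third-degree assault at $37,500. Additional: $5,100 × 20% = $1,020; $7,200 × 20% = $1,440. Combined base = $37,500 + $2,460 = $39,960.
Net percentage adjustment: +20% +15% = +35%. $39,960 × 1.35 = $53,946.
$53,946 is within the $700,000 maximum.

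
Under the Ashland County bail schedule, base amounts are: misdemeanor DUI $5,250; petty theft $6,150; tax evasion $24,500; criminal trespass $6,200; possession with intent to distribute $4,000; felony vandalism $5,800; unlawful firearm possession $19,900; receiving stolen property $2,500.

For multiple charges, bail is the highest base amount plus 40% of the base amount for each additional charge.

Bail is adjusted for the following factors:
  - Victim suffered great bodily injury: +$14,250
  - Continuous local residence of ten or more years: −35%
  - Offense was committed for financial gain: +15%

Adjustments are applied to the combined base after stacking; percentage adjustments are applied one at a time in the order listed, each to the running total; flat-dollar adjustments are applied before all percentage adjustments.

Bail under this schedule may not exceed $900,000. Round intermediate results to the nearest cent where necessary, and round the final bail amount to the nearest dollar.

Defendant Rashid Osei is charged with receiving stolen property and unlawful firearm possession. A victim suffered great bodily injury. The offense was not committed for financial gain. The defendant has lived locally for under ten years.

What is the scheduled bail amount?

Base amounts from the schedule: receiving stolen property $2,500; unlawful firearm possession $19,900.
Stacking rule: highest base plus 40% of each additional charge. Highest is unlawful firearm possession at $19,900. Additional: $2,500 × 40% = $1,000. Combined base = $19,900 + $1,000 = $20,900.
Victim suffered great bodily injury (+$14,250 flat): $20,900 + $14,250 = $35,150.
$35,150 is within the $900,000 maximum.

$35,150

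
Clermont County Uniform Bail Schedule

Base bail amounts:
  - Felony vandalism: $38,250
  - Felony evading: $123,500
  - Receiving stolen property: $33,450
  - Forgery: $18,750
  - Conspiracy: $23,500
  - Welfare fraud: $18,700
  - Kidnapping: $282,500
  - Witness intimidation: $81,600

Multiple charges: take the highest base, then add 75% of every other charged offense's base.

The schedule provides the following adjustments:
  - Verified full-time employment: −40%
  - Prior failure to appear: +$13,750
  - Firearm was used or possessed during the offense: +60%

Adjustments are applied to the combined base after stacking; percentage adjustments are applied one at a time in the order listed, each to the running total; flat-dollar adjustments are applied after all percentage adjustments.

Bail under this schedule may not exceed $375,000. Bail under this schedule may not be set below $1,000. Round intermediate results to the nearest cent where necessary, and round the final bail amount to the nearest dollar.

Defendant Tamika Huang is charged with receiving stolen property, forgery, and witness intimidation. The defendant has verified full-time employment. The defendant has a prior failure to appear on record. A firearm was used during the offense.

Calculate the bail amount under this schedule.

$129,670

Base amounts from the schedule: receiving stolen property $33,450; forgery $18,750; witness intimidation $81,600.
Stacking rule: highest base plus 75% of each additional charge. Highest is witness intimidation at $81,600. Additional: $33,450 × 75% = $25,087.50; $18,750 × 75% = $14,062.50. Combined base = $81,600 + $39,150 = $120,750.
Verified full-time employment (−40%): $120,750 × 0.6 = $72,450.
Firearm was used or possessed during the offense (+60%): $72,450 × 1.6 = $115,920.
Prior failure to appear (+$13,750 flat): $115,920 + $13,750 = $129,670.
$129,670 is within the $375,000 maximum.
$129,670 is at or above the $1,000 minimum.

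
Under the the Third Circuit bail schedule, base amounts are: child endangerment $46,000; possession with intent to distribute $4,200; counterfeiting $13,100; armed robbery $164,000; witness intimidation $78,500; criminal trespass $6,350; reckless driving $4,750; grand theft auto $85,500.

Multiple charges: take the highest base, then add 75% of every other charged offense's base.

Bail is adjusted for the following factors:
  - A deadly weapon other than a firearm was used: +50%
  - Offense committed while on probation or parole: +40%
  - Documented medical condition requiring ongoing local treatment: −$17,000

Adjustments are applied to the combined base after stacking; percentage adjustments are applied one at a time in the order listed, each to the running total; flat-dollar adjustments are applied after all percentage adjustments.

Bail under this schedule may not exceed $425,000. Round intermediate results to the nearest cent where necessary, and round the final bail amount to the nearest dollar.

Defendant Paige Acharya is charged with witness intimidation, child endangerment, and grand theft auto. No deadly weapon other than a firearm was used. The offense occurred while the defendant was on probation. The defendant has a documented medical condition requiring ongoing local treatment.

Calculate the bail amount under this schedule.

Base amounts from the schedule: witness intimidation $78,500; child endangerment $46,000; grand theft auto $85,500.
Stacking rule: highest base plus 75% of each additional charge. Highest is grand theft auto at $85,500. Additional: $78,500 × 75% = $58,875; $46,000 × 75% = $34,500. Combined base = $85,500 + $93,375 = $178,875.
Offense committed while on probation or parole (+40%): $178,875 × 1.4 = $250,425.
Documented medical condition requiring ongoing local treatment (−$17,000 flat): $250,425 − $17,000 = $233,425.
$233,425 is within the $425,000 maximum.

$233,425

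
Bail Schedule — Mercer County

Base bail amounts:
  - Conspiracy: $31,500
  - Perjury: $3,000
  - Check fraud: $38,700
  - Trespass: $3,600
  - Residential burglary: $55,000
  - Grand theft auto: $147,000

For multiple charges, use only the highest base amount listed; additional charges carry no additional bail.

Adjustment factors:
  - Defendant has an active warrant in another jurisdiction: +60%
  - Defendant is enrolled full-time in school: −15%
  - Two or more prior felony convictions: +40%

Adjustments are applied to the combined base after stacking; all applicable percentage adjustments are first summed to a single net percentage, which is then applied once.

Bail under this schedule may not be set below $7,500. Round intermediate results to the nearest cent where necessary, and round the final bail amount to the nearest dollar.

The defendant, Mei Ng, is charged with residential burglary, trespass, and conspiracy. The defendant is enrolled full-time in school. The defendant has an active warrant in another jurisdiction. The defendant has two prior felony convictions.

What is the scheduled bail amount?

Base amounts from the schedule: residential burglary $55,000; trespass $3,600; conspiracy $31,500.
Stacking rule: use the highest base only. Highest is residential burglary at $55,000. Combined base = $55,000.
Net percentage adjustment: +60% −15% +40% = +85%. $55,000 × 1.85 = $101,750.
$101,750 is at or above the $7,500 minimum.

$101,750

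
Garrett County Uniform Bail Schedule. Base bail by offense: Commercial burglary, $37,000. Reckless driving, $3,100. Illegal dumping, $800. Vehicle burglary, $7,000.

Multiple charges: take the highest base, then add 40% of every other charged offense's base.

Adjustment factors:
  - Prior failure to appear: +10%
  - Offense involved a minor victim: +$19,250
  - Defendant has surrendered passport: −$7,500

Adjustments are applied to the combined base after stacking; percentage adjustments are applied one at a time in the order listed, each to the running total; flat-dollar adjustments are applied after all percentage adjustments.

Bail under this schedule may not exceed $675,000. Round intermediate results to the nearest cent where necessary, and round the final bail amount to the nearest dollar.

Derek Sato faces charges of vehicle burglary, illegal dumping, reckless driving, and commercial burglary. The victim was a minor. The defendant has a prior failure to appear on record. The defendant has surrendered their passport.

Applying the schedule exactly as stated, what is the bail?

Base amounts from the schedule: vehicle burglary $7,000; illegal dumping $800; reckless driving $3,100; commercial burglary $37,000.
Stacking rule: highest base plus 40% of each additional charge. Highest is commercial burglary at $37,000. Additional: $7,000 × 40% = $2,800; $800 × 40% = $320; $3,100 × 40% = $1,240. Combined base = $37,000 + $4,360 = $41,360.
Prior failure to appear (+10%): $41,360 × 1.1 = $45,496.
Offense involved a minor victim (+$19,250 flat): $45,496 + $19,250 = $64,746.
Defendant has surrendered passport (−$7,500 flat): $64,746 − $7,500 = $57,246.
$57,246 is within the $675,000 maximum.

$57,246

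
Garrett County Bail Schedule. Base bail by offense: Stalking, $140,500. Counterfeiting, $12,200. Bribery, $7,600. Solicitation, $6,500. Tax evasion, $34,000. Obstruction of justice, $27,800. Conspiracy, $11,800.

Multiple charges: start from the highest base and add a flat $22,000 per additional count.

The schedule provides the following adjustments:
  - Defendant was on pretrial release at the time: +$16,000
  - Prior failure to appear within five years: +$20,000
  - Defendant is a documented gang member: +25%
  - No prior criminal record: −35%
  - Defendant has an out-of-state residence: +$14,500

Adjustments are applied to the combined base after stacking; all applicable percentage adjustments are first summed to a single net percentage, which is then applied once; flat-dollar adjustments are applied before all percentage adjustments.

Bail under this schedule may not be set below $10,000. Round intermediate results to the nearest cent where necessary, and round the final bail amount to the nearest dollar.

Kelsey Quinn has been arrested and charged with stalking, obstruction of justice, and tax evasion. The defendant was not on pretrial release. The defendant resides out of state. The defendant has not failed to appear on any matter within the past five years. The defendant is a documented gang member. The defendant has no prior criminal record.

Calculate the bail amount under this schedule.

$179,100

Base amounts from the schedule: stalking $140,500; obstruction of justice $27,800; tax evasion $34,000.
Stacking rule: highest base plus $22,000 per additional charge. Highest is stalking at $140,500; 2 additional charges → +$44,000. Combined base = $184,500.
Defendant has an out-of-state residence (+$14,500 flat): $184,500 + $14,500 = $199,000.
Net percentage adjustment: +25% −35% = −10%. $199,000 × 0.9 = $179,100.
$179,100 is at or above the $10,000 minimum.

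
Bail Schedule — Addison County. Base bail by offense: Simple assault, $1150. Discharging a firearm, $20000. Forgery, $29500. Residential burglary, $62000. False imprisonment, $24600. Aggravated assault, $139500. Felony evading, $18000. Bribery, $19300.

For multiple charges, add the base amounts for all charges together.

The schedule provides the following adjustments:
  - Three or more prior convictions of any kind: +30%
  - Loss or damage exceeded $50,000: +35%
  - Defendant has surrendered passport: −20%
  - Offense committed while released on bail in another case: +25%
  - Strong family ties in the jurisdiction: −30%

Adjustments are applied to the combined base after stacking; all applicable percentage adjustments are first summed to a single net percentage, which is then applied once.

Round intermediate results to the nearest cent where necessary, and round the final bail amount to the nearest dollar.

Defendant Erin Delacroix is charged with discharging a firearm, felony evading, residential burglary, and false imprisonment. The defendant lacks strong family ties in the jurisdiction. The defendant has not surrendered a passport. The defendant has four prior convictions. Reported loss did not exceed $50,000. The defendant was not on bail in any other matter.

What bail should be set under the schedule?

$161980

Base amounts from the schedule: discharging a firearm $20000; felony evading $18000; residential burglary $62000; false imprisonment $24600.
Stacking rule: sum of all bases. $20000 + $18000 + $62000 + $24600 = $124600.
Three or more prior convictions of any kind (+30%): $124600 × 1.3 = $161980.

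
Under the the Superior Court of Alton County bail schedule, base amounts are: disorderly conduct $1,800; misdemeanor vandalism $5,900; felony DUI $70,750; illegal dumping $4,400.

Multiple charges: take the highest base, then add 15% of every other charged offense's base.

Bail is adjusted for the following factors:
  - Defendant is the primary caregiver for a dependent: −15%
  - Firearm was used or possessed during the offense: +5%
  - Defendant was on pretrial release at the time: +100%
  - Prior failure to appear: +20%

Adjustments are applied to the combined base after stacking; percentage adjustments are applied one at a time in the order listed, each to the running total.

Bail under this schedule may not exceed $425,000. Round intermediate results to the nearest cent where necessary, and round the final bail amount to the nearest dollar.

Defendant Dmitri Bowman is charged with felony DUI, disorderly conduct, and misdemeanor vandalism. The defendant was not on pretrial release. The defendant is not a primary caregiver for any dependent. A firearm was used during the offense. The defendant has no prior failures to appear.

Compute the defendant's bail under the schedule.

Base amounts from the schedule: felony DUI $70,750; disorderly conduct $1,800; misdemeanor vandalism $5,900.
Stacking rule: highest base plus 15% of each additional charge. Highest is felony DUI at $70,750. Additional: $1,800 × 15% = $270; $5,900 × 15% = $885. Combined base = $70,750 + $1,155 = $71,905.
Firearm was used or possessed during the offense (+5%): $71,905 × 1.05 = $75,500.25.
$75,500.25 is within the $425,000 maximum.
Rounded to the nearest dollar: $75,500.

$75,500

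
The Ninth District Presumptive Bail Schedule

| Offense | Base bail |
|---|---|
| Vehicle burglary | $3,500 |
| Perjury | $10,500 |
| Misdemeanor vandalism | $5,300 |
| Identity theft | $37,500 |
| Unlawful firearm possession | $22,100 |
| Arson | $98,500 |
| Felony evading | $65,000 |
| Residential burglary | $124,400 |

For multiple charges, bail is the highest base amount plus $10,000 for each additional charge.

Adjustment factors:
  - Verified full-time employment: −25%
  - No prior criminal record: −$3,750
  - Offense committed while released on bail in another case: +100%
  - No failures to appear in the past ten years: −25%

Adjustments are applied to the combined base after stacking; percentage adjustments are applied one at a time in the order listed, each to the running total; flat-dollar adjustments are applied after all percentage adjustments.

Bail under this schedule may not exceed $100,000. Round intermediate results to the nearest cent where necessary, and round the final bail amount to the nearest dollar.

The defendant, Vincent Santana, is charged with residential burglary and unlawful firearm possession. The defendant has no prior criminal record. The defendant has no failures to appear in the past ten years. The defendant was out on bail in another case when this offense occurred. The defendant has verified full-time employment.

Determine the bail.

Base amounts from the schedule: residential burglary $124,400; unlawful firearm possession $22,100.
Stacking rule: highest base plus $10,000 per additional charge. Highest is residential burglary at $124,400; 1 additional charge → +$10,000. Combined base = $134,400.
Verified full-time employment (−25%): $134,400 × 0.75 = $100,800.
Offense committed while released on bail in another case (+100%): $100,800 × 2 = $201,600.
No failures to appear in the past ten years (−25%): $201,600 × 0.75 = $151,200.
No prior criminal record (−$3,750 flat): $151,200 − $3,750 = $147,450.
Result $147,450 exceeds the maximum of $100,000; bail is capped at $100,000.

$100,000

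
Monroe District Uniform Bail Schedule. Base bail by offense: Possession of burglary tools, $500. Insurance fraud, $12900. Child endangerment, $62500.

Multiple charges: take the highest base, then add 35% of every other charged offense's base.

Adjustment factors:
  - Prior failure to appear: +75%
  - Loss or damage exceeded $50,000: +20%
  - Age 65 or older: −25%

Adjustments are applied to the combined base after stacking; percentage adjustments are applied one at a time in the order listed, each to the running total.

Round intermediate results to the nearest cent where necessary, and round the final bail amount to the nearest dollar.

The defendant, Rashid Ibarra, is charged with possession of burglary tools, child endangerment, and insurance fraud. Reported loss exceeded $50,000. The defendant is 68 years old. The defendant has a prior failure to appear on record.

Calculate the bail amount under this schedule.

Base amounts from the schedule: possession of burglary tools $500; child endangerment $62500; insurance fraud $12900.
Stacking rule: highest base plus 35% of each additional charge. Highest is child endangerment at $62500. Additional: $500 × 35% = $175; $12900 × 35% = $4515. Combined base = $62500 + $4690 = $67190.
Prior failure to appear (+75%): $67190 × 1.75 = $117582.50.
Loss or damage exceeded $50,000 (+20%): $117582.50 × 1.2 = $141099.
Age 65 or older (−25%): $141099 × 0.75 = $105824.25.
Rounded to the nearest dollar: $105824.

$105824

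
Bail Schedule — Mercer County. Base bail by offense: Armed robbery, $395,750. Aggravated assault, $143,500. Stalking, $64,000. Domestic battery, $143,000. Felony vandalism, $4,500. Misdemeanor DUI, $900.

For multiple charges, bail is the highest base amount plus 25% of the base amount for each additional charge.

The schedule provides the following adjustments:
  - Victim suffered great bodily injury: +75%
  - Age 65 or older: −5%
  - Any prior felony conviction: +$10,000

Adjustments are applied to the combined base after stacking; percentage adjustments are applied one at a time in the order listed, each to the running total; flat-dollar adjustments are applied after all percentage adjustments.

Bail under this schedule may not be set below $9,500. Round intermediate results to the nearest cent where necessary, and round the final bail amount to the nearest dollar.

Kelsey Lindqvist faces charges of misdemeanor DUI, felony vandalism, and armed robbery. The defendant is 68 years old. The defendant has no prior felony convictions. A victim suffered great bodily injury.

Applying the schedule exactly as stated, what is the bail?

Base amounts from the schedule: misdemeanor DUI $900; felony vandalism $4,500; armed robbery $395,750.
Stacking rule: highest base plus 25% of each additional charge. Highest is armed robbery at $395,750. Additional: $900 × 25% = $225; $4,500 × 25% = $1,125. Combined base = $395,750 + $1,350 = $397,100.
Victim suffered great bodily injury (+75%): $397,100 × 1.75 = $694,925.
Age 65 or older (−5%): $694,925 × 0.95 = $660,178.75.
$660,178.75 is at or above the $9,500 minimum.
Rounded to the nearest dollar: $660,179.

$660,179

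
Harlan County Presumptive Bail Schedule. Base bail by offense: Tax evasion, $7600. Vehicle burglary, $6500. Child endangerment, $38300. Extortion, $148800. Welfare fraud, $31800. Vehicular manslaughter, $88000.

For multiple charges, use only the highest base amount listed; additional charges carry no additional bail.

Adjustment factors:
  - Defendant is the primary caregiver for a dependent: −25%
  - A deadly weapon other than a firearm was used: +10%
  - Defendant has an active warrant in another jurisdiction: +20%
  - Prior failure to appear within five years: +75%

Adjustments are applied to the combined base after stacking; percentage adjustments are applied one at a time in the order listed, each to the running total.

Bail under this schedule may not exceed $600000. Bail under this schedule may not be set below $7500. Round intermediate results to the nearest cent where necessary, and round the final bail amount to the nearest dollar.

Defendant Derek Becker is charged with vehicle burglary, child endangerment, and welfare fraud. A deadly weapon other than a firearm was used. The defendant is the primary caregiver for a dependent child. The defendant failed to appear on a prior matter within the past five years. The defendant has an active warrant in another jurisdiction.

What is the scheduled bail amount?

Base amounts from the schedule: vehicle burglary $6500; child endangerment $38300; welfare fraud $31800.
Stacking rule: use the highest base only. Highest is child endangerment at $38300. Combined base = $38300.
Defendant is the primary caregiver for a dependent (−25%): $38300 × 0.75 = $28725.
A deadly weapon other than a firearm was used (+10%): $28725 × 1.1 = $31597.50.
Defendant has an active warrant in another jurisdiction (+20%): $31597.50 × 1.2 = $37917.
Prior failure to appear within five years (+75%): $37917 × 1.75 = $66354.75.
$66354.75 is within the $600000 maximum.
$66354.75 is at or above the $7500 minimum.
Rounded to the nearest dollar: $66355.

$66355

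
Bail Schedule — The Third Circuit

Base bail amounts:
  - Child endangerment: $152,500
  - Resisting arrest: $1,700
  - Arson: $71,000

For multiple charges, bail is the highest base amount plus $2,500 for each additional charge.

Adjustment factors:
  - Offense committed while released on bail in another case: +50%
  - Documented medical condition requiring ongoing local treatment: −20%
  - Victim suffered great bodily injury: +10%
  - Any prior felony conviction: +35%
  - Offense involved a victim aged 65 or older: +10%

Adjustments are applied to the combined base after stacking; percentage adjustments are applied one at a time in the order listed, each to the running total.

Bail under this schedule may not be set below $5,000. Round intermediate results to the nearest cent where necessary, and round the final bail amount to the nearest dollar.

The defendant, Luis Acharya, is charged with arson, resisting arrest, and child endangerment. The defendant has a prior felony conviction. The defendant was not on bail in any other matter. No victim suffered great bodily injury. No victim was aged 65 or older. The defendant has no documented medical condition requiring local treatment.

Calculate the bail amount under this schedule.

Base amounts from the schedule: arson $71,000; resisting arrest $1,700; child endangerment $152,500.
Stacking rule: highest base plus $2,500 per additional charge. Highest is child endangerment at $152,500; 2 additional charges → +$5,000. Combined base = $157,500.
Any prior felony conviction (+35%): $157,500 × 1.35 = $212,625.
$212,625 is at or above the $5,000 minimum.

$212,625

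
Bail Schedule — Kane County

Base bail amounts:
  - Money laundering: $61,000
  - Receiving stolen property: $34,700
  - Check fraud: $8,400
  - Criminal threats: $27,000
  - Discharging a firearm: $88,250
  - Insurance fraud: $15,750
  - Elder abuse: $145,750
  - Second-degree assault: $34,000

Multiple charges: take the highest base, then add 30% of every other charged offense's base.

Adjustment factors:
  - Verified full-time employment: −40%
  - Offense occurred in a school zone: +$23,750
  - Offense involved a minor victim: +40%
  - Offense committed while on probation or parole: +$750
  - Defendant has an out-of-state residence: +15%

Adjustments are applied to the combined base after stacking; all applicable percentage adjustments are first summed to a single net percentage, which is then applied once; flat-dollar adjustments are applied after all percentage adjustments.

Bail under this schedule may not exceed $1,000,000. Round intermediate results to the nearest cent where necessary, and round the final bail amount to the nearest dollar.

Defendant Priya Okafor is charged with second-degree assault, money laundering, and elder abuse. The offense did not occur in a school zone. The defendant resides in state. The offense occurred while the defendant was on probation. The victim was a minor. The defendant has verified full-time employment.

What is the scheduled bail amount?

Base amounts from the schedule: second-degree assault $34,000; money laundering $61,000; elder abuse $145,750.
Stacking rule: highest base plus 30% of each additional charge. Highest is elder abuse at $145,750. Additional: $34,000 × 30% = $10,200; $61,000 × 30% = $18,300. Combined base = $145,750 + $28,500 = $174,250.
Net percentage adjustment: −40% +40% = +0%. $174,250 × 1 = $174,250.
Offense committed while on probation or parole (+$750 flat): $174,250 + $750 = $175,000.
$175,000 is within the $1,000,000 maximum.

$175,000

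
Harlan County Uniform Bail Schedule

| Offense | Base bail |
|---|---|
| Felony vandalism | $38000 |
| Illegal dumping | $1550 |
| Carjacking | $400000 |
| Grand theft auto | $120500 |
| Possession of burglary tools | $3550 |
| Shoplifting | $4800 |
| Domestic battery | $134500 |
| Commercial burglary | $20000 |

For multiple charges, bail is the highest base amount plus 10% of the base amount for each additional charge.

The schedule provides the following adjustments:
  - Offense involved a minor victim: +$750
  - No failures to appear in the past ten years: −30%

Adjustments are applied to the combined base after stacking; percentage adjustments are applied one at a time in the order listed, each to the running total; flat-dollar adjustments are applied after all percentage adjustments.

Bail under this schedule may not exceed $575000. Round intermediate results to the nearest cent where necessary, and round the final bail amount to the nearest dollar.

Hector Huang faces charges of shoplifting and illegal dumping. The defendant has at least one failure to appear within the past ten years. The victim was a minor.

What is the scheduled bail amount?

$5705

Base amounts from the schedule: shoplifting $4800; illegal dumping $1550.
Stacking rule: highest base plus 10% of each additional charge. Highest is shoplifting at $4800. Additional: $1550 × 10% = $155. Combined base = $4800 + $155 = $4955.
Offense involved a minor victim (+$750 flat): $4955 + $750 = $5705.
$5705 is within the $575000 maximum.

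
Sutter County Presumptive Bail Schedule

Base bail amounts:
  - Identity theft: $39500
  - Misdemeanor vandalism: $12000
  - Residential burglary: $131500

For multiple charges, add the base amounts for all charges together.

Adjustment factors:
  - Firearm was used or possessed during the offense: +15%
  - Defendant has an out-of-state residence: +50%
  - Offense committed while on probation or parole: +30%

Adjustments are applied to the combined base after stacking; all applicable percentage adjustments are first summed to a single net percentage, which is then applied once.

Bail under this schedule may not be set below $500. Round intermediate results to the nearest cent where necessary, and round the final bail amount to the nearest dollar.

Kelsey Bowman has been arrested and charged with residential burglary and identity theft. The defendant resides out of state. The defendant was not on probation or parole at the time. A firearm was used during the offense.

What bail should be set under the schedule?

Base amounts from the schedule: residential burglary $131500; identity theft $39500.
Stacking rule: sum of all bases. $131500 + $39500 = $171000.
Net percentage adjustment: +15% +50% = +65%. $171000 × 1.65 = $282150.
$282150 is at or above the $500 minimum.

$282150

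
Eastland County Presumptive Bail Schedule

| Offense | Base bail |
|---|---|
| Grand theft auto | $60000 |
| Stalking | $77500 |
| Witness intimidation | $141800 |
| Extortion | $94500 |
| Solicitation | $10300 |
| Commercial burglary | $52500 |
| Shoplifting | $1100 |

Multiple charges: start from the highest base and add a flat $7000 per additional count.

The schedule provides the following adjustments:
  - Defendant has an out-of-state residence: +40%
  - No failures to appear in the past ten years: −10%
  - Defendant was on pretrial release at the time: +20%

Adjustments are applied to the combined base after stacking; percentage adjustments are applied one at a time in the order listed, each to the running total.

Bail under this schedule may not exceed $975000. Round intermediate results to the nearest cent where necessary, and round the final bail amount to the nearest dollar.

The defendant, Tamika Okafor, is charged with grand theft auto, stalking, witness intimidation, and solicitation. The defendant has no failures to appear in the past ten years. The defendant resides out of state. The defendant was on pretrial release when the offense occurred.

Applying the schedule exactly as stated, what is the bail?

$246154

Base amounts from the schedule: grand theft auto $60000; stalking $77500; witness intimidation $141800; solicitation $10300.
Stacking rule: highest base plus $7000 per additional charge. Highest is witness intimidation at $141800; 3 additional charges → +$21000. Combined base = $162800.
Defendant has an out-of-state residence (+40%): $162800 × 1.4 = $227920.
No failures to appear in the past ten years (−10%): $227920 × 0.9 = $205128.
Defendant was on pretrial release at the time (+20%): $205128 × 1.2 = $246153.60.
$246153.60 is within the $975000 maximum.
Rounded to the nearest dollar: $246154.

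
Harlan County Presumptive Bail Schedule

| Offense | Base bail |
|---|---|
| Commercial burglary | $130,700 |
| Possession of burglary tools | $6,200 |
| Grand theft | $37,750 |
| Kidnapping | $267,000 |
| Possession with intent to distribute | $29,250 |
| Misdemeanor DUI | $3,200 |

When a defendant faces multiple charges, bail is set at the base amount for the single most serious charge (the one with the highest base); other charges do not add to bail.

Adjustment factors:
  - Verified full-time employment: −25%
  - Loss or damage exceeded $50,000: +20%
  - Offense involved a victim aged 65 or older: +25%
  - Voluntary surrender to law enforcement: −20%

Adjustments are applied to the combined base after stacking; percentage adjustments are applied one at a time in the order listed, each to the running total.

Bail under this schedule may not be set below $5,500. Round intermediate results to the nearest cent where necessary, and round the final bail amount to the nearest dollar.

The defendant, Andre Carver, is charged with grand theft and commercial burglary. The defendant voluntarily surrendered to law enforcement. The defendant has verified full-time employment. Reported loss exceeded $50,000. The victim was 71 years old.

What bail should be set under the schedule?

$117,630

Base amounts from the schedule: grand theft $37,750; commercial burglary $130,700.
Stacking rule: use the highest base only. Highest is commercial burglary at $130,700. Combined base = $130,700.
Verified full-time employment (−25%): $130,700 × 0.75 = $98,025.
Loss or damage exceeded $50,000 (+20%): $98,025 × 1.2 = $117,630.
Offense involved a victim aged 65 or older (+25%): $117,630 × 1.25 = $147,037.50.
Voluntary surrender to law enforcement (−20%): $147,037.50 × 0.8 = $117,630.
$117,630 is at or above the $5,500 minimum.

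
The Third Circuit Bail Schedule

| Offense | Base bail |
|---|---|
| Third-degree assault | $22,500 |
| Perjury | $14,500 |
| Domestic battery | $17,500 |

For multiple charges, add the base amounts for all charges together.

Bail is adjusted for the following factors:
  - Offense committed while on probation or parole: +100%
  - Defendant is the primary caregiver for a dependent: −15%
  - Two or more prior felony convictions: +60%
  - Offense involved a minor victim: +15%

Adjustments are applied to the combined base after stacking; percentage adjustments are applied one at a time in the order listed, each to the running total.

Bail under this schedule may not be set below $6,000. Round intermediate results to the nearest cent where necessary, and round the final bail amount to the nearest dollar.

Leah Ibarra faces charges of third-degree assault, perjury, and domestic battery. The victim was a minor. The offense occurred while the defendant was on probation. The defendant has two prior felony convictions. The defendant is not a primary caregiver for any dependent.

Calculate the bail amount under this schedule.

$200,560

Base amounts from the schedule: third-degree assault $22,500; perjury $14,500; domestic battery $17,500.
Stacking rule: sum of all bases. $22,500 + $14,500 + $17,500 = $54,500.
Offense committed while on probation or parole (+100%): $54,500 × 2 = $109,000.
Two or more prior felony convictions (+60%): $109,000 × 1.6 = $174,400.
Offense involved a minor victim (+15%): $174,400 × 1.15 = $200,560.
$200,560 is at or above the $6,000 minimum.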